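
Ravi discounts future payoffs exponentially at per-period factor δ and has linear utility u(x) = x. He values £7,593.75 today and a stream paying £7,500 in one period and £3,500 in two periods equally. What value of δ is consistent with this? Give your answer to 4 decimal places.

δ ≈ 0.7500

Present value of the stream is 7500·δ + 3500·δ². Indifference gives 7500δ + 3500δ² = 7593.75.
Rearranged: 3500δ² + 7500δ − 7593.75 = 0.
By the quadratic formula (taking the positive root), δ = (−7500 + √162562500.00) / 7000 ≈ 0.7500.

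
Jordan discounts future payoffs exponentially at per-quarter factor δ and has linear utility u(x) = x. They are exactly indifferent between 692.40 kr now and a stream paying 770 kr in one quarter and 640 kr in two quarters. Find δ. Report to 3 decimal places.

δ ≈ 0.600

Present value of the stream is 770·δ + 640·δ². Indifference gives 770δ + 640δ² = 692.40.
Rearranged: 640δ² + 770δ − 692.40 = 0.
By the quadratic formula (taking the positive root), δ = (−770 + √2365444.00) / 1280 ≈ 0.600.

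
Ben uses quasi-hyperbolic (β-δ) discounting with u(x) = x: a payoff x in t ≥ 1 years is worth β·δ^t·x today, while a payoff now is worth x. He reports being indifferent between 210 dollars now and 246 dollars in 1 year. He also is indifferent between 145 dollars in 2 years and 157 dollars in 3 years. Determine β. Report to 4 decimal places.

From the later pair, β·δ^2·145 = β·δ^3·157; dividing through, δ = 145/157 = 0.92357.
Now use the now-vs-future pair: 210 = β·δ·246 gives β = 210/(0.92357·246) ≈ 0.9243.

β ≈ 0.9243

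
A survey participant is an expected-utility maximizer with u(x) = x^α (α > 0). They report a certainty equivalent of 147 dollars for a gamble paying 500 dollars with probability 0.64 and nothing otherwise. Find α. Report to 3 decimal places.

α ≈ 0.365

The lottery's expected utility is 0.64·u(500) + 0.36·u(0) = 0.64·500^α (since u(0) = 0 for α > 0).
Setting u(147) equal to that: 147^α = 0.64·500^α ⇒ (147/500)^α = 0.64.
Taking logs: α·ln(147/500) = ln(0.64), so α = -0.446287 / -1.224176 ≈ 0.365.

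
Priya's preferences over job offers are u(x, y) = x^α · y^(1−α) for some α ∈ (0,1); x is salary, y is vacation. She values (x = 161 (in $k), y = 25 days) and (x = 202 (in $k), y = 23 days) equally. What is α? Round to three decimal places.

α ≈ 0.269

Set the two utilities equal: 161^α·25^(1−α) = 202^α·23^(1−α).
Taking logs: α·ln 161 + (1−α)·ln 25 = α·ln 202 + (1−α)·ln 23, i.e. α·-0.226863 = (1−α)·-0.083382.
With A = -0.226863 and B = -0.083382: α·A = (1−α)·B, so α = B/(A+B) = -0.083382/-0.310245 ≈ 0.269.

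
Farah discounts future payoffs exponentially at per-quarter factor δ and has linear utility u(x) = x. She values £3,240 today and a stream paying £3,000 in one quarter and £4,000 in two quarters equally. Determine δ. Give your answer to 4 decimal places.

The stream is worth 3000δ + 4000δ² today, so 3000δ + 4000δ² = 3240.
That is, 4000δ² + 3000δ − 3240 = 0, a quadratic in δ.
The positive root is δ = [−3000 + √(3000² + 4·4000·3240)] / (2·4000) = (−3000 + 7800.000)/8000 ≈ 0.6000.

δ ≈ 0.6000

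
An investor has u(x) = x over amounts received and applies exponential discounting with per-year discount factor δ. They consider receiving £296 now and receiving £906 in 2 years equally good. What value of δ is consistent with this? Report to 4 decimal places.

δ ≈ 0.5716

Equating discounted utilities: u(296) = δ^2·u(906) ⇒ δ^2 = u(296)/u(906).
With u(x) = x: δ^2 = 296/906 = 0.32671.
Hence δ = (0.32671)^(1/2) = 0.571586.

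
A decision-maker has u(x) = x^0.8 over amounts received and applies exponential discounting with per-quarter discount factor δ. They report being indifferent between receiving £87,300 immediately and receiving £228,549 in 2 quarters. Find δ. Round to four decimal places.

Indifference means u(87300) = δ^2 · u(228549), so δ^2 = u(87300)/u(228549).
Since u(x) = x^0.8, δ^2 = (87300/228549)^0.8 = 0.38197^0.8 = 0.46305.
Taking the square root: δ = 0.46305^(1/2) ≈ 0.6805.

δ ≈ 0.6805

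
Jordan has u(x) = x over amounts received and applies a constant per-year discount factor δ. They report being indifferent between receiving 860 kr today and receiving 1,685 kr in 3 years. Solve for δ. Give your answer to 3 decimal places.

δ ≈ 0.799

Indifference means u(860) = δ^3 · u(1685), so δ^3 = u(860)/u(1685).
With u(x) = x: δ^3 = 860/1685 = 0.51039.
Taking the cube root: δ = 0.51039^(1/3) ≈ 0.799.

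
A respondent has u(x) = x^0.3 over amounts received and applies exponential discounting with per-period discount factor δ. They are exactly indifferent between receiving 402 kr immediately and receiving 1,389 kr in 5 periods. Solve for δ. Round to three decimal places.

Equating discounted utilities: u(402) = δ^5·u(1389) ⇒ δ^5 = u(402)/u(1389).
Since u(x) = x^0.3, δ^5 = (402/1389)^0.3 = 0.28942^0.3 = 0.68938.
Taking the 5th root: δ = 0.68938^(1/5) ≈ 0.928.

δ ≈ 0.928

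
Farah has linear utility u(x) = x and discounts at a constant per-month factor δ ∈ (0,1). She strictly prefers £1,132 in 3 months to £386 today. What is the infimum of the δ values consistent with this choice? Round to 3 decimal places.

δ > 0.699

The preference means 386 < δ^3·1132.
So δ^3 > 386/1132 = 0.34099; taking the cube root of both positive sides preserves the inequality.
δ > (386/1132)^(1/3) ≈ 0.699.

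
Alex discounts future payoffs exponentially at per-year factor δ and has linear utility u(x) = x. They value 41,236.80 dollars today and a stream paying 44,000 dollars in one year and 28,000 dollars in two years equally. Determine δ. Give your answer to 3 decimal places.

δ ≈ 0.660

Equating present values: 41236.80 = 44000δ + 28000δ².
That is, 28000δ² + 44000δ − 41236.80 = 0, a quadratic in δ.
δ = (−44000 + √(44000² + 4·28000·41236.80)) / (2·28000) = (−44000 + √6554521600.00) / 56000 ≈ 0.660.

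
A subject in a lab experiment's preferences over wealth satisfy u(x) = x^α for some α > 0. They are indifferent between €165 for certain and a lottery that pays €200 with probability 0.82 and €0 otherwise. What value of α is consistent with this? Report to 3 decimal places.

α ≈ 1.032

Since u(0) = 0, the lottery's EU is 0.82·200^α.
Equating: 165^α = 0.82·200^α, i.e. 0.8250^α = 0.82.
Taking logs: α·ln(165/200) = ln(0.82), so α = -0.198451 / -0.192372 ≈ 1.032.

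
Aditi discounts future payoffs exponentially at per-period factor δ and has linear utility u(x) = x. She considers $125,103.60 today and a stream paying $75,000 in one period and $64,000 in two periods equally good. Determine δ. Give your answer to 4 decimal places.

The stream is worth 75000δ + 64000δ² today, so 75000δ + 64000δ² = 125103.60.
So 64000δ² + 75000δ − 125103.60 = 0.
δ = (−75000 + √(75000² + 4·64000·125103.60)) / (2·64000) = (−75000 + √37651521600.00) / 128000 ≈ 0.9300.

δ ≈ 0.9300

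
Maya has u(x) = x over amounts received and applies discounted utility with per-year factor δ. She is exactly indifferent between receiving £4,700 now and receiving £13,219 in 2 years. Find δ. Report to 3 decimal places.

Indifference means u(4700) = δ^2 · u(13219), so δ^2 = u(4700)/u(13219).
With u(x) = x: δ^2 = 4700/13219 = 0.35555.
Taking the square root: δ = 0.35555^(1/2) ≈ 0.596.

δ ≈ 0.596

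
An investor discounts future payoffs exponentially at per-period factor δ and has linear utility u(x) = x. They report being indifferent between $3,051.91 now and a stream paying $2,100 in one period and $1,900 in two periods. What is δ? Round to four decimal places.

δ ≈ 0.8300

Present value of the stream is 2100·δ + 1900·δ². Indifference gives 2100δ + 1900δ² = 3051.91.
Rearranged: 1900δ² + 2100δ − 3051.91 = 0.
By the quadratic formula (taking the positive root), δ = (−2100 + √27604516.00) / 3800 ≈ 0.8300.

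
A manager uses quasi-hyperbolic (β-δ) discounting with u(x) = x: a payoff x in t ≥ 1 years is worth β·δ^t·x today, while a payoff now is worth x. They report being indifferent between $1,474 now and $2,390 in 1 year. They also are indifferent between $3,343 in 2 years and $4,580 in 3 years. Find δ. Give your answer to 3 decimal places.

From the later pair, β·δ^2·3343 = β·δ^3·4580; dividing through, δ = 3343/4580 = 0.72991.

δ ≈ 0.730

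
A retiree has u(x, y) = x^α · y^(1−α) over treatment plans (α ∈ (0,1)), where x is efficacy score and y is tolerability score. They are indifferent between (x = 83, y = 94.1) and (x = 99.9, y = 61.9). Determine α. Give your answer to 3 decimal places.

Set the two utilities equal: 83^α·94.1^(1−α) = 99.9^α·61.9^(1−α).
(83/99.9)^α = (61.9/94.1)^(1−α); take logs: α·ln(83/99.9) = (1−α)·ln(61.9/94.1), i.e. α·-0.185329 = (1−α)·-0.418838.
So α/(1−α) = (-0.418838)/(-0.185329) = 2.259970, and α = 2.259970/3.259970 ≈ 0.693.

α ≈ 0.693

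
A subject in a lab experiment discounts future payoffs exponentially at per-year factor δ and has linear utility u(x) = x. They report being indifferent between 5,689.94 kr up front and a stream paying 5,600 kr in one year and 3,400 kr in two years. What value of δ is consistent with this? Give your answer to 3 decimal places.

δ ≈ 0.710

The stream is worth 5600δ + 3400δ² today, so 5600δ + 3400δ² = 5689.94.
Rearranged: 3400δ² + 5600δ − 5689.94 = 0.
The positive root is δ = [−5600 + √(5600² + 4·3400·5689.94)] / (2·3400) = (−5600 + 10428.000)/6800 ≈ 0.710.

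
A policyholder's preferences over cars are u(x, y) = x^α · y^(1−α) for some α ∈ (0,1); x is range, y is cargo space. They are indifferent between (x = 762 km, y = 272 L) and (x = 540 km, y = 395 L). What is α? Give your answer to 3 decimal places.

α ≈ 0.520

The Cobb–Douglas utilities coincide, so 762^α·272^(1−α) = 540^α·395^(1−α).
(762/540)^α = (395/272)^(1−α); take logs: α·ln(762/540) = (1−α)·ln(395/272), i.e. α·0.344377 = (1−α)·0.373084.
Thus α·(0.717461) = 0.373084, so α = 0.373084/0.717461 ≈ 0.520.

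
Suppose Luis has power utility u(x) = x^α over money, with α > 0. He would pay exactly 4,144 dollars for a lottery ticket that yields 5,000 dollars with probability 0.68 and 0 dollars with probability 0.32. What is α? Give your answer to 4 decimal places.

EU(lottery) = 0.68·5000^α + 0.32·0 = 0.68·5000^α.
Indifference: 4144^α = 0.68·5000^α, so (4144/5000)^α = 0.68.
α = ln(0.68) / ln(4144/5000) = -0.3856625/-0.1877764 ≈ 2.0538.

α ≈ 2.0538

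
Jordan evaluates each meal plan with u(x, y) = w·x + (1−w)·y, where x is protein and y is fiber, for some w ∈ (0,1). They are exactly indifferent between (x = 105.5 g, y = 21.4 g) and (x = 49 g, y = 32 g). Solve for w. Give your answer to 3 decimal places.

u(105.5,21.4) = u(49,32) means w·105.5 + (1−w)·21.4 = w·49 + (1−w)·32.
Rearranging, 56.5·w − 10.6·(1−w) = 0.
The marginal rate of substitution is 10.6/56.5, so w = 10.6/(56.5+10.6) = 0.158.

w = 0.158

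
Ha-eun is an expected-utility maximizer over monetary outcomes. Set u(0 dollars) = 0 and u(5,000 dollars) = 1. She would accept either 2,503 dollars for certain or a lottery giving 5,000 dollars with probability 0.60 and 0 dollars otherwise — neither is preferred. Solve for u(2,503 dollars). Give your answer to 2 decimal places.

0.60

By the standard-gamble method, u(2,503 dollars) is just the indifference probability on the best outcome: 0.60.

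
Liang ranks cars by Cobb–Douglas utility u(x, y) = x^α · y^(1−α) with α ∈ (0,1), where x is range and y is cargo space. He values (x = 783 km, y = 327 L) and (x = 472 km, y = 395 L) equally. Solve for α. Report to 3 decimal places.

Indifference: 783^α · 327^(1−α) = 472^α · 395^(1−α).
(783/472)^α = (395/327)^(1−α); take logs: α·ln(783/472) = (1−α)·ln(395/327), i.e. α·0.506154 = (1−α)·0.188926.
With A = 0.506154 and B = 0.188926: α·A = (1−α)·B, so α = B/(A+B) = 0.188926/0.695080 ≈ 0.272.

α ≈ 0.272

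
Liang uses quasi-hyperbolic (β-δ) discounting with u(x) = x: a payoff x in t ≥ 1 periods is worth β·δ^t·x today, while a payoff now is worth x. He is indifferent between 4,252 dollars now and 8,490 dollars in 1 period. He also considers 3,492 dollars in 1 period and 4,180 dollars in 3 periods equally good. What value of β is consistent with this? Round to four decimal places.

β ≈ 0.5479

Both payoffs in the second observation are in the future, so β drops out: δ^1·3492 = δ^3·4180 ⇒ δ^2 = 3492/4180 = 0.83541, so δ = 0.91401.
Substituting δ into 4252 = β·δ·8490: β = 4252/(7759.910) ≈ 0.5479.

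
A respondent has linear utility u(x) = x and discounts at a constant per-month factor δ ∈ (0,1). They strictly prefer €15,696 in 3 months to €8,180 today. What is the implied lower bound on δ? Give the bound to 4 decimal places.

The preference means 8180 < δ^3·15696.
Hence δ^3 > 8180/15696 = 0.52115, and x ↦ x^(1/3) is increasing on (0,∞).
δ > 0.52115^(1/3) = 0.8047.

δ > 0.8047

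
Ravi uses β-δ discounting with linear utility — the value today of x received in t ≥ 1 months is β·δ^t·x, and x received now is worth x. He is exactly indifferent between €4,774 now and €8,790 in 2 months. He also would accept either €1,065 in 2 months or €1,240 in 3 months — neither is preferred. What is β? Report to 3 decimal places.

β ≈ 0.736

From the later pair, β·δ^2·1065 = β·δ^3·1240; dividing through, δ = 1065/1240 = 0.85887.
Substituting δ into 4774 = β·δ^2·8790: β = 4774/(6484.026) ≈ 0.736.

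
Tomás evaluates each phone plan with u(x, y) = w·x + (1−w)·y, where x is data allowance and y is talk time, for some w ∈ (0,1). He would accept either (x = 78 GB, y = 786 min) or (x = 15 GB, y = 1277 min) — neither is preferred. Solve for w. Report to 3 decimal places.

Equating utilities: w·78 + (1−w)·786 = w·15 + (1−w)·1277.
Rearranging, 63·w − 491·(1−w) = 0.
Hence w = 491/(63+491) = 491/554 = 0.886.

w = 0.886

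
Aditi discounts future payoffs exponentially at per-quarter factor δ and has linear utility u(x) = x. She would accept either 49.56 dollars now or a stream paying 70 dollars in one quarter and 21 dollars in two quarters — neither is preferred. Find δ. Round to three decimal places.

δ ≈ 0.600

The stream is worth 70δ + 21δ² today, so 70δ + 21δ² = 49.56.
Rearranged: 21δ² + 70δ − 49.56 = 0.
The positive root is δ = [−70 + √(70² + 4·21·49.56)] / (2·21) = (−70 + 95.200)/42 ≈ 0.600.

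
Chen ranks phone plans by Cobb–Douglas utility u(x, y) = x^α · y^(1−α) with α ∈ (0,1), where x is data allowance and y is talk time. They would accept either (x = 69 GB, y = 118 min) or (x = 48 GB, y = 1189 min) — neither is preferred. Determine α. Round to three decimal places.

The Cobb–Douglas utilities coincide, so 69^α·118^(1−α) = 48^α·1189^(1−α).
(69/48)^α = (1189/118)^(1−α); take logs: α·ln(69/48) = (1−α)·ln(1189/118), i.e. α·0.362905 = (1−α)·2.310183.
Thus α·(2.673088) = 2.310183, so α = 2.310183/2.673088 ≈ 0.864.

α ≈ 0.864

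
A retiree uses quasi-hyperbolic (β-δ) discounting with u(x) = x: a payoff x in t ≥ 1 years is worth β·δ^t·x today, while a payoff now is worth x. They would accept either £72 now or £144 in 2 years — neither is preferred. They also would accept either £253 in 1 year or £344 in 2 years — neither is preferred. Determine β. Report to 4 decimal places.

The second indifference involves only future payoffs, so β cancels: β·δ^1·253 = β·δ^2·344, giving δ = 253/344 = 0.73547.
Substituting δ into 72 = β·δ^2·144: β = 72/(77.891) ≈ 0.9244.

β ≈ 0.9244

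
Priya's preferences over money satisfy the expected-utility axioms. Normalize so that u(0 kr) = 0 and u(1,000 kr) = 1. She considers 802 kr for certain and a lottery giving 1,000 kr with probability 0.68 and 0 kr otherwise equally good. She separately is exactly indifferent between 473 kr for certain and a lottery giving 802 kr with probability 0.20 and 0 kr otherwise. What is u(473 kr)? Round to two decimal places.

From the first indifference, u(802 kr) = 0.68·u(1,000 kr) + 0.32·u(0 kr) = 0.68·1 + 0.32·0 = 0.68.
The second indifference gives u(473 kr) = 0.20·u(802 kr) + 0.80·u(0 kr) = 0.20·0.68 + 0.80·0.00 = 0.1360.

0.14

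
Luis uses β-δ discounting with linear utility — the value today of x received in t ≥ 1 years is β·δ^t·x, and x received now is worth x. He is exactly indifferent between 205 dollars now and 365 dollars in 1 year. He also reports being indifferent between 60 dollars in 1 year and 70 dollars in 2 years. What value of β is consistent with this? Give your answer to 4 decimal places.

The second indifference involves only future payoffs, so β cancels: β·δ^1·60 = β·δ^2·70, giving δ = 60/70 = 0.85714.
Substituting δ into 205 = β·δ·365: β = 205/(312.857) ≈ 0.6553.

β ≈ 0.6553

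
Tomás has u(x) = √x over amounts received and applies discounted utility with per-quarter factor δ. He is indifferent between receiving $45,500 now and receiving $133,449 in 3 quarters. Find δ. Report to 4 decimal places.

δ ≈ 0.8358

Indifference means u(45500) = δ^3 · u(133449), so δ^3 = u(45500)/u(133449).
Since u(x) = √x, δ^3 = √(45500/133449) = 0.58391.
Hence δ = (0.58391)^(1/3) = 0.835826.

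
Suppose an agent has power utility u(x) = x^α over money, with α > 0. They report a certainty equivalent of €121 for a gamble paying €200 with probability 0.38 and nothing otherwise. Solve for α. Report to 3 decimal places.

α ≈ 1.925

Since u(0) = 0, the lottery's EU is 0.38·200^α.
Indifference: 121^α = 0.38·200^α, so (121/200)^α = 0.38.
α = ln(0.38) / ln(121/200) = -0.967584/-0.502527 ≈ 1.925.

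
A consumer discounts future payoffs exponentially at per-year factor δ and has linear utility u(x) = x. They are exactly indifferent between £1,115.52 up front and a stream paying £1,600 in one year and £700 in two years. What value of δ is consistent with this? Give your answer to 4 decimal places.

δ ≈ 0.5600

Equating present values: 1115.52 = 1600δ + 700δ².
So 700δ² + 1600δ − 1115.52 = 0.
The positive root is δ = [−1600 + √(1600² + 4·700·1115.52)] / (2·700) = (−1600 + 2384.000)/1400 ≈ 0.5600.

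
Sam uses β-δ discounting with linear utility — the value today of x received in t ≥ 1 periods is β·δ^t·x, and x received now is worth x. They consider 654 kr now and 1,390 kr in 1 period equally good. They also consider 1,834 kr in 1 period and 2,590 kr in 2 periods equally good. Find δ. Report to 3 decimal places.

δ ≈ 0.708

The second indifference involves only future payoffs, so β cancels: β·δ^1·1834 = β·δ^2·2590, giving δ = 1834/2590 = 0.70811.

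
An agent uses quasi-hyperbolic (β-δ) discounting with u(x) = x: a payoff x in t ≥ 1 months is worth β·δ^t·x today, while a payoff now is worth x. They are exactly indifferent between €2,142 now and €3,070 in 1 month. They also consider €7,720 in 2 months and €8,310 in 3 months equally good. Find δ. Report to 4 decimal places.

δ ≈ 0.9290

From the later pair, β·δ^2·7720 = β·δ^3·8310; dividing through, δ = 7720/8310 = 0.92900.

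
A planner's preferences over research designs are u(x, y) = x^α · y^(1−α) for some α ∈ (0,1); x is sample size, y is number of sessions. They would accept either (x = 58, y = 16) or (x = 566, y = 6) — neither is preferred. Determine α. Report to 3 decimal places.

α ≈ 0.301

The Cobb–Douglas utilities coincide, so 58^α·16^(1−α) = 566^α·6^(1−α).
Taking logs: α·ln 58 + (1−α)·ln 16 = α·ln 566 + (1−α)·ln 6, i.e. α·-2.278151 = (1−α)·-0.980829.
Thus α·(-3.258980) = -0.980829, so α = -0.980829/-3.258980 ≈ 0.301.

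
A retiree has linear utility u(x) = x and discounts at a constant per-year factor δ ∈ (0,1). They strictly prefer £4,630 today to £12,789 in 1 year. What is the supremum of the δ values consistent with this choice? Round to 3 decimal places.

Under u(x) = x this choice says 4630 > δ·12789.
So δ < 4630/12789 = 0.36203.

δ < 0.362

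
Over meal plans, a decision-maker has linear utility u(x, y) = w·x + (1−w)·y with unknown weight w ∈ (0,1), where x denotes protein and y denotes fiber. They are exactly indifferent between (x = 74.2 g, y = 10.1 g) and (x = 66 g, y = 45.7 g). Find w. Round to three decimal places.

Indifference: w·74.2 + (1−w)·10.1 = w·66 + (1−w)·45.7.
Rearranging, 8.2·w − 35.6·(1−w) = 0.
The marginal rate of substitution is 35.6/8.2, so w = 35.6/(8.2+35.6) = 0.813.

w = 0.813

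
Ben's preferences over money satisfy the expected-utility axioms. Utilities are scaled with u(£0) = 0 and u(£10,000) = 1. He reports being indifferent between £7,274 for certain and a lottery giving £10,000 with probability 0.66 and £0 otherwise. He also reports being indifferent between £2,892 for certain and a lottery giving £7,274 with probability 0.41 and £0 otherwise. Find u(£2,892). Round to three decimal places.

0.271

First, u(£7,274) = 0.66·u(£10,000) + 0.34·u(£0) = 0.66.
Then u(£2,892) = 0.41·u(£7,274) + 0.59·u(£0) = 0.41·0.66 + 0.59·0.00 = 0.2706.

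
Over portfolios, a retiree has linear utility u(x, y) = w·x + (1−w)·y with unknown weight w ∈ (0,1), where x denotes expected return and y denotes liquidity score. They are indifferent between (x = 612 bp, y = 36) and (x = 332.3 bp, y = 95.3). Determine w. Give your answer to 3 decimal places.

Indifference: w·612 + (1−w)·36 = w·332.3 + (1−w)·95.3.
Rearranging, 279.7·w − 59.3·(1−w) = 0.
The marginal rate of substitution is 59.3/279.7, so w = 59.3/(279.7+59.3) = 0.175.

w = 0.175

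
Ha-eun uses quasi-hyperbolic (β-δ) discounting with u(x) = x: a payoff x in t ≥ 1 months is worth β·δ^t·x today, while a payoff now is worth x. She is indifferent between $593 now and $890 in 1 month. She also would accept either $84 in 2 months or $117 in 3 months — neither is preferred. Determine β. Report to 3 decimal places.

The second indifference involves only future payoffs, so β cancels: β·δ^2·84 = β·δ^3·117, giving δ = 84/117 = 0.71795.
Now use the now-vs-future pair: 593 = β·δ·890 gives β = 593/(0.71795·890) ≈ 0.928.

β ≈ 0.928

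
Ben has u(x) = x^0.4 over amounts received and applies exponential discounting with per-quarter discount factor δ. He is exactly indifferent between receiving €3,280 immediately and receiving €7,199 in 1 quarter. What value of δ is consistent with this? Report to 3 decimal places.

δ ≈ 0.730

Indifference means u(3280) = δ · u(7199), so δ = u(3280)/u(7199).
With u(x) = x^0.4: δ = 3280^0.4/7199^0.4 = (3280/7199)^0.4 = 0.73020.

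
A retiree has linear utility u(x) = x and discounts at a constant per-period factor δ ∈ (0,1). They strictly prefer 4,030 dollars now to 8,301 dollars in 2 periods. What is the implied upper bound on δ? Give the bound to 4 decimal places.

Under u(x) = x this choice says 4030 > δ^2·8301.
Hence δ^2 < 4030/8301 = 0.48548, and x ↦ x^(1/2) is increasing on (0,∞).
δ < 0.48548^(1/2) = 0.6968.

δ < 0.6968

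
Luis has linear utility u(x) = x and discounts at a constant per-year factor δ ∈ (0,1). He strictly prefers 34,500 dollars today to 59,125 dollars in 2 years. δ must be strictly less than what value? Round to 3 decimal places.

The preference means 34500 > δ^2·59125.
Dividing by 59125: δ^2 < 0.58351. Both sides are positive, so the square root keeps the direction.
δ < (34500/59125)^(1/2) ≈ 0.764.

δ < 0.764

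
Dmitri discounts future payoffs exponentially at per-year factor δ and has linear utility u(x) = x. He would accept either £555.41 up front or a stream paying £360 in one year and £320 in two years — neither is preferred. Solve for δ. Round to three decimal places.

δ ≈ 0.870

The stream is worth 360δ + 320δ² today, so 360δ + 320δ² = 555.41.
So 320δ² + 360δ − 555.41 = 0.
δ = (−360 + √(360² + 4·320·555.41)) / (2·320) = (−360 + √840524.80) / 640 ≈ 0.870.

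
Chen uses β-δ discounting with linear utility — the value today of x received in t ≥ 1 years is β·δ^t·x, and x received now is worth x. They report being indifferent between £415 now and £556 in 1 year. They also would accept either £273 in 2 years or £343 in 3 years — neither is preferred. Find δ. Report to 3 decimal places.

δ ≈ 0.796

From the later pair, β·δ^2·273 = β·δ^3·343; dividing through, δ = 273/343 = 0.79592.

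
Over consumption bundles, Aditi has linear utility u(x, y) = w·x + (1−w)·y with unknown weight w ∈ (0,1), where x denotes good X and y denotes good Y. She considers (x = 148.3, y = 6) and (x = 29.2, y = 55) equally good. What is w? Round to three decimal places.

w = 0.291

u(148.3,6) = u(29.2,55) means w·148.3 + (1−w)·6 = w·29.2 + (1−w)·55.
Collecting terms: w·119.1 = (1−w)·49.
Hence w = 49/(119.1+49) = 49/168.1 = 0.291.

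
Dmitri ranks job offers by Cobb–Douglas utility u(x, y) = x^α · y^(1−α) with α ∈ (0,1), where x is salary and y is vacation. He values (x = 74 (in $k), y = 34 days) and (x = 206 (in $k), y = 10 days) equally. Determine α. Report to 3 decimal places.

Set the two utilities equal: 74^α·34^(1−α) = 206^α·10^(1−α).
Taking logs: α·ln 74 + (1−α)·ln 34 = α·ln 206 + (1−α)·ln 10, i.e. α·-1.023811 = (1−α)·-1.223775.
With A = -1.023811 and B = -1.223775: α·A = (1−α)·B, so α = B/(A+B) = -1.223775/-2.247586 ≈ 0.544.

α ≈ 0.544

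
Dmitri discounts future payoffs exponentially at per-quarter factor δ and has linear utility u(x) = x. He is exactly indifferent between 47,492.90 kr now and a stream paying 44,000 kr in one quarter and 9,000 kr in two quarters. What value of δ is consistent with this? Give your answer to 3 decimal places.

δ ≈ 0.910

The stream is worth 44000δ + 9000δ² today, so 44000δ + 9000δ² = 47492.90.
So 9000δ² + 44000δ − 47492.90 = 0.
The positive root is δ = [−44000 + √(44000² + 4·9000·47492.90)] / (2·9000) = (−44000 + 60380.000)/18000 ≈ 0.910.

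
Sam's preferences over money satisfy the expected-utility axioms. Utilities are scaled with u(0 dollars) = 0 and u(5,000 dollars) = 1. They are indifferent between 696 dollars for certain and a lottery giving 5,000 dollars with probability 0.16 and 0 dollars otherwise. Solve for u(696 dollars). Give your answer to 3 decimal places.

0.160

The indifference gives u(696 dollars) = 0.16·u(5,000 dollars) + 0.84·u(0 dollars) = 0.16·1 + 0.84·0 = 0.16.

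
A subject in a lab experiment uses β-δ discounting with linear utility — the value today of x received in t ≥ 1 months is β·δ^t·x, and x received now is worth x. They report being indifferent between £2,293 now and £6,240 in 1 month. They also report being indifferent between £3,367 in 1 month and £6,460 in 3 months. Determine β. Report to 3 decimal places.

Both payoffs in the second observation are in the future, so β drops out: δ^1·3367 = δ^3·6460 ⇒ δ^2 = 3367/6460 = 0.52121, so δ = 0.72195.
The first indifference: 2293 = β·δ·6240, so β = 2293/(δ·6240) = 2293/(0.72195·6240) ≈ 0.509.

β ≈ 0.509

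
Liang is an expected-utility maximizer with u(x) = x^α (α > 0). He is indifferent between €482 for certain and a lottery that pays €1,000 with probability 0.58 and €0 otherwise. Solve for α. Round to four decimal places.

Since u(0) = 0, the lottery's EU is 0.58·1000^α.
Setting u(482) equal to that: 482^α = 0.58·1000^α ⇒ (482/1000)^α = 0.58.
Take logs: α = ln 0.58 / ln(482/1000) ≈ 0.746395.

α ≈ 0.7464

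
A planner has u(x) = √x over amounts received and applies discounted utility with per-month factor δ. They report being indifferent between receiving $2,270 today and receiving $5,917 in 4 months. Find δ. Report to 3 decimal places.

δ ≈ 0.887

Equating discounted utilities: u(2270) = δ^4·u(5917) ⇒ δ^4 = u(2270)/u(5917).
With u(x) = √x: δ^4 = √2270/√5917 = √(2270/5917) = 0.61939.
Hence δ = (0.61939)^(1/4) = 0.88714.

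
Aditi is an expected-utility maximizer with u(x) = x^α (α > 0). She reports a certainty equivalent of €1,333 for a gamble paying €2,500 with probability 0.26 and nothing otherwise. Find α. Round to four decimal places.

α ≈ 2.1421

The lottery's expected utility is 0.26·u(2500) + 0.74·u(0) = 0.26·2500^α (since u(0) = 0 for α > 0).
Equating: 1333^α = 0.26·2500^α, i.e. 0.5332^α = 0.26.
Take logs: α = ln 0.26 / ln(1333/2500) ≈ 2.142093.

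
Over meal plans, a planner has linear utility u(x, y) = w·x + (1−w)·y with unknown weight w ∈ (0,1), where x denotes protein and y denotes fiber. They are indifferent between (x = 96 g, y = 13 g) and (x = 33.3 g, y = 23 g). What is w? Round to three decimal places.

Equating utilities: w·96 + (1−w)·13 = w·33.3 + (1−w)·23.
Collecting terms: w·62.7 = (1−w)·10.
The marginal rate of substitution is 10/62.7, so w = 10/(62.7+10) = 0.138.

w = 0.138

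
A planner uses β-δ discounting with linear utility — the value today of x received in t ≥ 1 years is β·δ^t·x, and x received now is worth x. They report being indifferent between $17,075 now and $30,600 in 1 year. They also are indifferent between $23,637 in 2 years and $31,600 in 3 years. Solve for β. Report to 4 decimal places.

β ≈ 0.7460

From the later pair, β·δ^2·23637 = β·δ^3·31600; dividing through, δ = 23637/31600 = 0.74801.
The first indifference: 17075 = β·δ·30600, so β = 17075/(δ·30600) = 17075/(0.74801·30600) ≈ 0.7460.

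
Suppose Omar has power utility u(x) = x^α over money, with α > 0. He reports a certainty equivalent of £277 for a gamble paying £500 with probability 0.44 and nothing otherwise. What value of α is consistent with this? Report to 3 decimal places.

α ≈ 1.390

The lottery's expected utility is 0.44·u(500) + 0.56·u(0) = 0.44·500^α (since u(0) = 0 for α > 0).
Setting u(277) equal to that: 277^α = 0.44·500^α ⇒ (277/500)^α = 0.44.
Take logs: α = ln 0.44 / ln(277/500) ≈ 1.39010.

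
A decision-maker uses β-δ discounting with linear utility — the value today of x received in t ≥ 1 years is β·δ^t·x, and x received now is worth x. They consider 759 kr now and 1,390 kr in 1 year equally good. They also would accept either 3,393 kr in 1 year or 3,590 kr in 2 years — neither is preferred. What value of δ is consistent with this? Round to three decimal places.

δ ≈ 0.945

The second indifference involves only future payoffs, so β cancels: β·δ^1·3393 = β·δ^2·3590, giving δ = 3393/3590 = 0.94513.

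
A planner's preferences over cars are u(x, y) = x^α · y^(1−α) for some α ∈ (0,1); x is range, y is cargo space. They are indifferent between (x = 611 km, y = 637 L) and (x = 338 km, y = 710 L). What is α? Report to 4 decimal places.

α ≈ 0.1549

Set the two utilities equal: 611^α·637^(1−α) = 338^α·710^(1−α).
(611/338)^α = (710/637)^(1−α); take logs: α·ln(611/338) = (1−α)·ln(710/637), i.e. α·0.5920511 = (1−α)·0.1084953.
So α/(1−α) = (0.1084953)/(0.5920511) = 0.1832533, and α = 0.1832533/1.1832533 ≈ 0.1549.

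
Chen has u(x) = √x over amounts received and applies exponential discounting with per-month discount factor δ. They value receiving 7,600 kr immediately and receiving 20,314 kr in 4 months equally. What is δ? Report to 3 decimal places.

δ ≈ 0.884

The payoff in 4 months is discounted by δ^4, so u(7600) = δ^4·u(20314) and δ^4 = u(7600)/u(20314).
Since u(x) = √x, δ^4 = √(7600/20314) = 0.61166.
Taking the 4th root: δ = 0.61166^(1/4) ≈ 0.884.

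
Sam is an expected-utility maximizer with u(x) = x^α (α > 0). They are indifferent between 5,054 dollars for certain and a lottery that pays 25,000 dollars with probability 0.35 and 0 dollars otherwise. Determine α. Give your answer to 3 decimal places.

α ≈ 0.657

Since u(0) = 0, the lottery's EU is 0.35·25000^α.
Indifference: 5054^α = 0.35·25000^α, so (5054/25000)^α = 0.35.
Take logs: α = ln 0.35 / ln(5054/25000) ≈ 0.65667.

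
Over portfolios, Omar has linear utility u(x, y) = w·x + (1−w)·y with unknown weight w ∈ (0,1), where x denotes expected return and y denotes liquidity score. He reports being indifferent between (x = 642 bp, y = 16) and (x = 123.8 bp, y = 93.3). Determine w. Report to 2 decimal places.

w = 0.13

Indifference: w·642 + (1−w)·16 = w·123.8 + (1−w)·93.3.
Collecting terms: w·518.2 = (1−w)·77.3.
So w/(1−w) = 77.3/518.2 = 0.1492, giving w = 77.3/(518.2+77.3) = 0.13.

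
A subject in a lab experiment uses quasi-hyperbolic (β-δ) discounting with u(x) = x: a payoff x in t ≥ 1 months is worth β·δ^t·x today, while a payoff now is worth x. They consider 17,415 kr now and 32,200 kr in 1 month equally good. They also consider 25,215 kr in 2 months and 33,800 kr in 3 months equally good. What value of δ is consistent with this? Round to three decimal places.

δ ≈ 0.746

Both payoffs in the second observation are in the future, so β drops out: δ^2·25215 = δ^3·33800 ⇒ δ = 25215/33800 = 0.74601.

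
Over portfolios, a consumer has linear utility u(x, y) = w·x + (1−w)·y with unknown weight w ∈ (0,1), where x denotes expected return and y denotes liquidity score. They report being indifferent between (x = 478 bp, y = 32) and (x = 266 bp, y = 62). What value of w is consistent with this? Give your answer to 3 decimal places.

w = 0.124

Indifference: w·478 + (1−w)·32 = w·266 + (1−w)·62.
w·(478−266) = (1−w)·(62−32), i.e. w·212 = (1−w)·30.
The marginal rate of substitution is 30/212, so w = 30/(212+30) = 0.124.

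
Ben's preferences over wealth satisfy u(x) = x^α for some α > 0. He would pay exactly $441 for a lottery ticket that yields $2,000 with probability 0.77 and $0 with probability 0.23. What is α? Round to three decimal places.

α ≈ 0.173

Since u(0) = 0, the lottery's EU is 0.77·2000^α.
Setting u(441) equal to that: 441^α = 0.77·2000^α ⇒ (441/2000)^α = 0.77.
α = ln(0.77) / ln(441/2000) = -0.261365/-1.511858 ≈ 0.173.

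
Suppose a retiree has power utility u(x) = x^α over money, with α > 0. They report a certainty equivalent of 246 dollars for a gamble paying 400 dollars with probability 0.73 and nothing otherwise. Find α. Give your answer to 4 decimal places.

The lottery's expected utility is 0.73·u(400) + 0.27·u(0) = 0.73·400^α (since u(0) = 0 for α > 0).
Setting u(246) equal to that: 246^α = 0.73·400^α ⇒ (246/400)^α = 0.73.
α = ln(0.73) / ln(246/400) = -0.3147107/-0.4861330 ≈ 0.6474.

α ≈ 0.6474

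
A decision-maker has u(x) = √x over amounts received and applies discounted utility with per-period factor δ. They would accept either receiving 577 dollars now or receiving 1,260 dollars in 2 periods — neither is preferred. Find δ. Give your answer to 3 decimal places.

δ ≈ 0.823

The payoff in 2 periods is discounted by δ^2, so u(577) = δ^2·u(1260) and δ^2 = u(577)/u(1260).
With u(x) = √x: δ^2 = √577/√1260 = √(577/1260) = 0.67671.
Hence δ = (0.67671)^(1/2) = 0.82262.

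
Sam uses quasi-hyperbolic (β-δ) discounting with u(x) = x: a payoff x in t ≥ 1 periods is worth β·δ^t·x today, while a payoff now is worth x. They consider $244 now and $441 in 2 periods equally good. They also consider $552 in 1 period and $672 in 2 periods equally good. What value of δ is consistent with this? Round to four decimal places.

The second indifference involves only future payoffs, so β cancels: β·δ^1·552 = β·δ^2·672, giving δ = 552/672 = 0.82143.

δ ≈ 0.8214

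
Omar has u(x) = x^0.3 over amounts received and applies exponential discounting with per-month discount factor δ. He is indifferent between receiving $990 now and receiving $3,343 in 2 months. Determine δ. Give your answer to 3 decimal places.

Indifference means u(990) = δ^2 · u(3343), so δ^2 = u(990)/u(3343).
With u(x) = x^0.3: δ^2 = 990^0.3/3343^0.3 = (990/3343)^0.3 = 0.69414.
Hence δ = (0.69414)^(1/2) = 0.83315.

δ ≈ 0.833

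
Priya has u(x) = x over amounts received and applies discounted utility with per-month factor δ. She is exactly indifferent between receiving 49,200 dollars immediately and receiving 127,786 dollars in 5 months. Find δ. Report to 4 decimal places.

Indifference means u(49200) = δ^5 · u(127786), so δ^5 = u(49200)/u(127786).
With u(x) = x: δ^5 = 49200/127786 = 0.38502.
Taking the 5th root: δ = 0.38502^(1/5) ≈ 0.8262.

δ ≈ 0.8262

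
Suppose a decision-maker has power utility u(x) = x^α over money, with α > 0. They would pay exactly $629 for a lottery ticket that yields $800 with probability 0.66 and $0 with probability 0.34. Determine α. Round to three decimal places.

α ≈ 1.728

The lottery's expected utility is 0.66·u(800) + 0.34·u(0) = 0.66·800^α (since u(0) = 0 for α > 0).
Indifference: 629^α = 0.66·800^α, so (629/800)^α = 0.66.
Taking logs: α·ln(629/800) = ln(0.66), so α = -0.415515 / -0.240480 ≈ 1.728.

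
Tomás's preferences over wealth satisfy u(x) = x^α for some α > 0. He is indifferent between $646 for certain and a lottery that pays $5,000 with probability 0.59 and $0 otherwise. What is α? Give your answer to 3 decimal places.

EU(lottery) = 0.59·5000^α + 0.41·0 = 0.59·5000^α.
Setting u(646) equal to that: 646^α = 0.59·5000^α ⇒ (646/5000)^α = 0.59.
Take logs: α = ln 0.59 / ln(646/5000) ≈ 0.25784.

α ≈ 0.258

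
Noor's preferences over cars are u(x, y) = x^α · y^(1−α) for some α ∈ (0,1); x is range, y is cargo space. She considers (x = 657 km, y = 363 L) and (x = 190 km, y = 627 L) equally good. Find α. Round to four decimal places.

The Cobb–Douglas utilities coincide, so 657^α·363^(1−α) = 190^α·627^(1−α).
(657/190)^α = (627/363)^(1−α); take logs: α·ln(657/190) = (1−α)·ln(627/363), i.e. α·1.2406599 = (1−α)·0.5465437.
With A = 1.2406599 and B = 0.5465437: α·A = (1−α)·B, so α = B/(A+B) = 0.5465437/1.7872036 ≈ 0.3058.

α ≈ 0.3058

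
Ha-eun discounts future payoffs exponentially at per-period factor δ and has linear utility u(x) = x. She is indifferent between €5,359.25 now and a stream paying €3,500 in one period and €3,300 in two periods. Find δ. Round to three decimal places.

δ ≈ 0.850

Present value of the stream is 3500·δ + 3300·δ². Indifference gives 3500δ + 3300δ² = 5359.25.
That is, 3300δ² + 3500δ − 5359.25 = 0, a quadratic in δ.
δ = (−3500 + √(3500² + 4·3300·5359.25)) / (2·3300) = (−3500 + √82992100.00) / 6600 ≈ 0.850.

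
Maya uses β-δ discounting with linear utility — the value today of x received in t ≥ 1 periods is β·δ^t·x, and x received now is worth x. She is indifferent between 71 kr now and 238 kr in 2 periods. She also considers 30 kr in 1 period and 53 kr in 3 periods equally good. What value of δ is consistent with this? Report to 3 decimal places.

δ ≈ 0.752

The second indifference involves only future payoffs, so β cancels: β·δ^1·30 = β·δ^3·53, giving δ^2 = 30/53 = 0.56604, so δ = 0.75235.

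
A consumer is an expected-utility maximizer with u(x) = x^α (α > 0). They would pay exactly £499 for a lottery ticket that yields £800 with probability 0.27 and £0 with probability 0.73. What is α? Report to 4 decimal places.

The lottery's expected utility is 0.27·u(800) + 0.73·u(0) = 0.27·800^α (since u(0) = 0 for α > 0).
Indifference: 499^α = 0.27·800^α, so (499/800)^α = 0.27.
Take logs: α = ln 0.27 / ln(499/800) ≈ 2.773978.

α ≈ 2.7740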